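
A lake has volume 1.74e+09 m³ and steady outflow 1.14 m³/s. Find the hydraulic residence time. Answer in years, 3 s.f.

48.4 yr

Q = 1.14 m³/s × 3.156e+07 s/yr = 3.598e+07 m³/yr.
Hydraulic residence time τ = V/Q = 1.74e+09/3.598e+07 = 48.37 yr.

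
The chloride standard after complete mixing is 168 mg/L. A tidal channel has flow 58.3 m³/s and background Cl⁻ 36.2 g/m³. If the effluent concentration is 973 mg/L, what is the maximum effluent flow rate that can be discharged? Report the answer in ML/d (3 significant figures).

Mass balance at complete mixing: C_std·(Q_w + Q_r) = Q_w·C_e + Q_r·C_b.
Rearranging, Q_w = Q_r·(C_std − C_b)/(C_e − C_std) = 58.3·(168 − 36.2) / (973 − 168) = 9.545 m³/s.
= 824.7 ML/d.

825 ML/d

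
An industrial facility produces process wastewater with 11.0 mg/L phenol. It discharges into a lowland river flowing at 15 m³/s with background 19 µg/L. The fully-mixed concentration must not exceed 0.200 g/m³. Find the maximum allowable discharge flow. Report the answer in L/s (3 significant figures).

19 µg/L = 0.019 mg/L.
Mass balance at complete mixing: C_std·(Q_w + Q_r) = Q_w·C_e + Q_r·C_b.
Rearranging, Q_w = Q_r·(C_std − C_b)/(C_e − C_std) = 15·(0.2 − 0.019) / (11 − 0.2) = 0.2514 m³/s.
= 251.4 L/s.

251 L/s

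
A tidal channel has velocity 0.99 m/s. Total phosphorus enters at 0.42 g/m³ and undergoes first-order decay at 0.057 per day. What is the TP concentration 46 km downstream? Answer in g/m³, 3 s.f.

0.407 g/m³

Travel time t = 46 km / 0.99 m/s = 4.6e+04/0.99 = 4.646e+04 s = 0.5378 d.
First-order decay: C = 0.42·exp(−0.057·0.5378) = 0.42·0.9698 = 0.4073 g/m³.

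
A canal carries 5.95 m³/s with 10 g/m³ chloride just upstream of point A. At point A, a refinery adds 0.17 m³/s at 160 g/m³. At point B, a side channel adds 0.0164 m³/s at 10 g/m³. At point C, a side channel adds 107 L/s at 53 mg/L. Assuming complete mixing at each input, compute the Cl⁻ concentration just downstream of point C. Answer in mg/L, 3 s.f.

After input A: C = (5.95·10 + 0.17·160) / 6.12 = 14.17 mg/L.
After input B: C = (6.12·14.17 + 0.0164·10) / 6.136 = 14.16 mg/L.
107 L/s = 0.107 m³/s.
After input C: C = (6.136·14.16 + 0.107·53) / 6.243 = 14.82 mg/L.

14.8 mg/L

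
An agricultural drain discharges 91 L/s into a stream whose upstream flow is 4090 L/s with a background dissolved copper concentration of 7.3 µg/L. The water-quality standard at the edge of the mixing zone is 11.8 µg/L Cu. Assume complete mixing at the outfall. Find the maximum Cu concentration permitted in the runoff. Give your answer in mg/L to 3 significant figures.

91 L/s = 0.091 m³/s.
4090 L/s = 4.09 m³/s.
7.3 µg/L = 0.0073 mg/L.
11.8 µg/L = 0.0118 mg/L.
Mass balance: 0.0118·4.181 = 0.091·Cₑ + 4.09·0.0073.
Cₑ = (0.04934 − 0.02986) / 0.091 = 0.2141 mg/L.

0.214 mg/L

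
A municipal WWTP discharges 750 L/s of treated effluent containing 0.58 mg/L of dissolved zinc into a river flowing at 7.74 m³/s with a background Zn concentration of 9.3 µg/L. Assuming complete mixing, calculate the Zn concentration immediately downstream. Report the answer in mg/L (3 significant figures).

0.0597 mg/L

750 L/s = 0.75 m³/s.
9.3 µg/L = 0.0093 mg/L.
Conservation of mass across the mixing zone: C = (0.75·0.58 + 7.74·0.0093) / (0.75 + 7.74) = 0.507/8.49 = 0.05972 mg/L.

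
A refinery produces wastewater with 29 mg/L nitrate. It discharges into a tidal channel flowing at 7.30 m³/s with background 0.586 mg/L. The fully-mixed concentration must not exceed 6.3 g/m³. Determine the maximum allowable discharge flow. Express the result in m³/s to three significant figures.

Mass balance at complete mixing: C_std·(Q_w + Q_r) = Q_w·C_e + Q_r·C_b.
Rearranging, Q_w = Q_r·(C_std − C_b)/(C_e − C_std) = 7.30·(6.3 − 0.586) / (29 − 6.3) = 1.838 m³/s.

1.84 m³/s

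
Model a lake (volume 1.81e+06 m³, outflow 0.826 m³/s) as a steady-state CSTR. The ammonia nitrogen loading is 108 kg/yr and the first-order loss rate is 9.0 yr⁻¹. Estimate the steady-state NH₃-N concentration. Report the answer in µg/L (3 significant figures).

Outflow Q = 0.826 m³/s × 3.156e+07 s/yr = 2.607e+07 m³/yr.
Steady-state CSTR mass balance: W = Q·C + k·V·C, so C = W/(Q + kV).
Q + kV = 2.607e+07 + 9.0·1.81e+06 = 4.236e+07 m³/yr.
C = 108/4.236e+07 = 2.55e-06 kg/m³ = 0.00255 mg/L = 2.55 µg/L.

2.55 µg/L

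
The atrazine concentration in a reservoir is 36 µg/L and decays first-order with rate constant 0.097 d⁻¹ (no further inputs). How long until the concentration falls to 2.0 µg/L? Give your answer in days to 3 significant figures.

29.8 d

t = ln(C₀/C)/k = ln(36/2.0)/0.097 = 2.89/0.097 = 29.8 d.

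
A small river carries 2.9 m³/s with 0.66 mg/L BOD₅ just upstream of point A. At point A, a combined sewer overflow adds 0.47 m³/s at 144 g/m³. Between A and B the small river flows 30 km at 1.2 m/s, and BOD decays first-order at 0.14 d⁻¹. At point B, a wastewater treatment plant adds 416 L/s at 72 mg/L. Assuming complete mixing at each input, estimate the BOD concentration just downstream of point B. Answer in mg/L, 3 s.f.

25.6 mg/L

After input A: C = (2.9·0.66 + 0.47·144) / 3.37 = 20.65 mg/L.
Over the 30 km reach to input B (t = 2.5e+04 s = 0.2894 d), decay gives C = 20.65·exp(−0.14·0.2894) = 19.83 mg/L.
416 L/s = 0.416 m³/s.
After input B: C = (3.37·19.83 + 0.416·72) / 3.786 = 25.56 mg/L.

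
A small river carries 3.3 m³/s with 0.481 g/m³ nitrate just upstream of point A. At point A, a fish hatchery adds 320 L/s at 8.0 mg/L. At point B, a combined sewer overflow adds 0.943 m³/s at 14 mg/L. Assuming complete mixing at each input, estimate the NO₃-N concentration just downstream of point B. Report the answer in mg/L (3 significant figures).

320 L/s = 0.32 m³/s.
After input A: C = (3.3·0.481 + 0.32·8) / 3.62 = 1.146 mg/L.
After input B: C = (3.62·1.146 + 0.943·14) / 4.563 = 3.802 mg/L.

3.80 mg/L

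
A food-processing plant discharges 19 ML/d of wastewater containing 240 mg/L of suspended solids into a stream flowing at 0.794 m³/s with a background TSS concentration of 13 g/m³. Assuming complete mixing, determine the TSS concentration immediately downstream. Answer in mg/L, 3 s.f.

62.2 mg/L

19 ML/d = 0.2199 m³/s.
Flow-weighted mixing gives C = (0.2199·240 + 0.794·13) / (0.2199 + 0.794) = 63.1/1.014 = 62.23 mg/L.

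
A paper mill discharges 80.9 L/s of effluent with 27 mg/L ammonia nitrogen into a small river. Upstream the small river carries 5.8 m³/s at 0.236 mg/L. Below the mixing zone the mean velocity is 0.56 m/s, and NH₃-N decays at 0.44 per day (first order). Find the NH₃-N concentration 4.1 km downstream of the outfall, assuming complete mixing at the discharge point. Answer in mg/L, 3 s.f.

80.9 L/s = 0.0809 m³/s.
After complete mixing, C₀ = (0.0809·27 + 5.8·0.236) / 5.881 = 0.6042 mg/L.
Travel time t = 4100 m / 0.56 m/s = 7321 s = 0.08474 d.
C = 0.6042·exp(−0.44·0.08474) = 0.6042·0.9634 = 0.5821 mg/L.

0.582 mg/L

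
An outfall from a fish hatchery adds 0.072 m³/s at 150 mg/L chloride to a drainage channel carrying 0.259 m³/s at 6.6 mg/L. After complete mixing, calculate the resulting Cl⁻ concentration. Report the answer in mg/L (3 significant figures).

Conservation of mass across the mixing zone: C = (0.072·150 + 0.259·6.6) / (0.072 + 0.259) = 12.51/0.331 = 37.79 mg/L.

37.8 mg/L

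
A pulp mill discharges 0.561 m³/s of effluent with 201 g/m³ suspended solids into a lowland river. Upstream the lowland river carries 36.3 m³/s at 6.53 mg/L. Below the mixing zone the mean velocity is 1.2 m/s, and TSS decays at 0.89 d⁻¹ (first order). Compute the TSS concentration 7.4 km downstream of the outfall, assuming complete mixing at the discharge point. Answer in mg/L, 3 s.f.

After complete mixing, C₀ = (0.561·201 + 36.3·6.53) / 36.86 = 9.49 mg/L.
Travel time t = 7400 m / 1.2 m/s = 6167 s = 0.07137 d.
C = 9.49·exp(−0.89·0.07137) = 9.49·0.9385 = 8.906 mg/L.

8.91 mg/L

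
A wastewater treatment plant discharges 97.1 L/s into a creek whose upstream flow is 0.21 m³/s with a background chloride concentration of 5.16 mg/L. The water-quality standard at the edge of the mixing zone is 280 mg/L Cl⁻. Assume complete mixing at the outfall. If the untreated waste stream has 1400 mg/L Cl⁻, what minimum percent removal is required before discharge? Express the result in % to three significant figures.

97.1 L/s = 0.0971 m³/s.
Mass balance: 280·0.3071 = 0.0971·Cₑ + 0.21·5.16.
Cₑ = (85.99 − 1.084) / 0.0971 = 874.4 mg/L.
Required removal = 1 − 874.4/1400 = 37.54 %.

37.5 %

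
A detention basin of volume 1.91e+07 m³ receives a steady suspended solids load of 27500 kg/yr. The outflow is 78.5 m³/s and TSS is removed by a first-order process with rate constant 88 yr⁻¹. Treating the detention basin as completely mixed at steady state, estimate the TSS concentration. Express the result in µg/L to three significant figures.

Outflow Q = 78.5 m³/s × 3.156e+07 s/yr = 2.477e+09 m³/yr.
Steady-state CSTR mass balance: W = Q·C + k·V·C, so C = W/(Q + kV).
Q + kV = 2.477e+09 + 88·1.91e+07 = 4.158e+09 m³/yr.
C = 27500/4.158e+09 = 6.614e-06 kg/m³ = 0.006614 mg/L = 6.614 µg/L.

6.61 µg/L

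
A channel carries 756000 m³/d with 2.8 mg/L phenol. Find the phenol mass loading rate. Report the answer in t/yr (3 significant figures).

756000 m³/d = 8.75 m³/s.
Mass flux = Q·C = 8.75 m³/s × 2.8 g/m³ = 24.5 g/s.
= 24.5 g/s × 31.56 = 773.2 t/yr.

773 t/yr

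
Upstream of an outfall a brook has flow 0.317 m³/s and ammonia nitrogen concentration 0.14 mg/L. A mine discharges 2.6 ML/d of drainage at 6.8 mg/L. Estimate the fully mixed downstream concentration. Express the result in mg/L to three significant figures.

2.6 ML/d = 0.03009 m³/s.
By mass balance at complete mixing, C = (0.03009·6.8 + 0.317·0.14) / (0.03009 + 0.317) = 0.249/0.3471 = 0.7174 mg/L.

0.717 mg/L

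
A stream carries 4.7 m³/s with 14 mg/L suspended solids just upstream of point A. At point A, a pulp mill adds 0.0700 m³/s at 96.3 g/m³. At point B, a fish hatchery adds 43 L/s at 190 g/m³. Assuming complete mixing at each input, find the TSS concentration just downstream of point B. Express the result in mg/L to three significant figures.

After input A: C = (4.7·14 + 0.07·96.3) / 4.77 = 15.21 mg/L.
43 L/s = 0.043 m³/s.
After input B: C = (4.77·15.21 + 0.043·190) / 4.813 = 16.77 mg/L.

16.8 mg/L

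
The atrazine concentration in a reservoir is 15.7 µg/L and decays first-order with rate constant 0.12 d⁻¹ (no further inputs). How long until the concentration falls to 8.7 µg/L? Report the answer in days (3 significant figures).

t = ln(C₀/C)/k = ln(15.7/8.7)/0.12 = 0.5903/0.12 = 4.919 d.

4.92 d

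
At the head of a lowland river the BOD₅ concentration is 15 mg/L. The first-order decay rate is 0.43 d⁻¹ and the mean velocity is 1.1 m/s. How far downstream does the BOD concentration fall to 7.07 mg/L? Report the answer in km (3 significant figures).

From C = C₀·e^(−kt), t = ln(C₀/C)/k = ln(15/7.07)/0.43 = 0.7522/0.43 = 1.749 d.
Distance = v·t = 1.1 m/s × 1.511e+05 s = 1.663e+05 m = 166.3 km.

166 km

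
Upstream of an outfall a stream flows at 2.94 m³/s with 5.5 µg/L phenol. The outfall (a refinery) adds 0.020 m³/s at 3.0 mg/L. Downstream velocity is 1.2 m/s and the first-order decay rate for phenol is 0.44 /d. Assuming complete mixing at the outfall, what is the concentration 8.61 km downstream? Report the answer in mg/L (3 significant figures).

5.5 µg/L = 0.0055 mg/L.
After complete mixing, C₀ = (0.02·3 + 2.94·0.0055) / 2.96 = 0.02573 mg/L.
Travel time t = 8610 m / 1.2 m/s = 7175 s = 0.08304 d.
C = 0.02573·exp(−0.44·0.08304) = 0.02573·0.9641 = 0.02481 mg/L.

0.0248 mg/L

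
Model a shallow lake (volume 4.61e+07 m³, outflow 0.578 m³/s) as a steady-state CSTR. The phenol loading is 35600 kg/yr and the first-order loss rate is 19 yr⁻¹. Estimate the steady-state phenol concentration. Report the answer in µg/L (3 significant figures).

39.8 µg/L

Outflow Q = 0.578 m³/s × 3.156e+07 s/yr = 1.824e+07 m³/yr.
Steady-state CSTR mass balance: W = Q·C + k·V·C, so C = W/(Q + kV).
Q + kV = 1.824e+07 + 19·4.61e+07 = 8.941e+08 m³/yr.
C = 35600/8.941e+08 = 3.981e-05 kg/m³ = 0.03981 mg/L = 39.81 µg/L.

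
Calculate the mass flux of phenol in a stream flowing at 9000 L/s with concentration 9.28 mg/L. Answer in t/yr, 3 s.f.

9000 L/s = 9 m³/s.
Mass flux = Q·C = 9 m³/s × 9.28 g/m³ = 83.52 g/s.
= 83.52 g/s × 31.56 = 2636 t/yr.

2640 t/yr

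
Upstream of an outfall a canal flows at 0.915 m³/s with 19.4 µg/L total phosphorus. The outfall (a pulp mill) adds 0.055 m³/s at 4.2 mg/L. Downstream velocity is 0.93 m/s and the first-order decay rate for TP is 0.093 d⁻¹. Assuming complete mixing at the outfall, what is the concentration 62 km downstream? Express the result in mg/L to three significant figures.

19.4 µg/L = 0.0194 mg/L.
After complete mixing, C₀ = (0.055·4.2 + 0.915·0.0194) / 0.97 = 0.2564 mg/L.
Travel time t = 6.2e+04 m / 0.93 m/s = 6.667e+04 s = 0.7716 d.
C = 0.2564·exp(−0.093·0.7716) = 0.2564·0.9308 = 0.2387 mg/L.

0.239 mg/L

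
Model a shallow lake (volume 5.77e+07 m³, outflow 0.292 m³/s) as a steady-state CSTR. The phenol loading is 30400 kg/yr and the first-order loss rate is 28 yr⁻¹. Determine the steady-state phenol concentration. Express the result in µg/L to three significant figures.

18.7 µg/L

Outflow Q = 0.292 m³/s × 3.156e+07 s/yr = 9.215e+06 m³/yr.
Steady-state CSTR mass balance: W = Q·C + k·V·C, so C = W/(Q + kV).
Q + kV = 9.215e+06 + 28·5.77e+07 = 1.625e+09 m³/yr.
C = 30400/1.625e+09 = 1.871e-05 kg/m³ = 0.01871 mg/L = 18.71 µg/L.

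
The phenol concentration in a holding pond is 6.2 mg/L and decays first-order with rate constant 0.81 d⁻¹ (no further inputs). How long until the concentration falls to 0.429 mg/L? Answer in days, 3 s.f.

t = ln(C₀/C)/k = ln(6.2/0.429)/0.81 = 2.671/0.81 = 3.297 d.

3.30 d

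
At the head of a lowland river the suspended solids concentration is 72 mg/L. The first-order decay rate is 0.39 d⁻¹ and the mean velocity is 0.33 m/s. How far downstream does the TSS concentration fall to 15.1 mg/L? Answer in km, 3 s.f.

From C = C₀·e^(−kt), t = ln(C₀/C)/k = ln(72/15.1)/0.39 = 1.562/0.39 = 4.005 d.
Distance = v·t = 0.33 m/s × 3.46e+05 s = 1.142e+05 m = 114.2 km.

114 km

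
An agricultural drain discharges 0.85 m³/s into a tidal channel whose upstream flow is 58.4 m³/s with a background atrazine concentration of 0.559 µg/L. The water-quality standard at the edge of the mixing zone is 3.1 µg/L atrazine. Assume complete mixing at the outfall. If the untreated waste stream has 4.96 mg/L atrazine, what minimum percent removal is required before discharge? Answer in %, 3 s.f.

0.559 µg/L = 0.000559 mg/L.
3.1 µg/L = 0.0031 mg/L.
Mass balance: 0.0031·59.25 = 0.85·Cₑ + 58.4·0.000559.
Cₑ = (0.1837 − 0.03265) / 0.85 = 0.1777 mg/L.
Required removal = 1 − 0.1777/4.96 = 96.42 %.

96.4 %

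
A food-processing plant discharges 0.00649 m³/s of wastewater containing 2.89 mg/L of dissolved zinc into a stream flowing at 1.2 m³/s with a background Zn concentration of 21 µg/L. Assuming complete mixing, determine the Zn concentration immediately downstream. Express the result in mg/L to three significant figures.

21 µg/L = 0.021 mg/L.
Conservation of mass across the mixing zone: C = (0.00649·2.89 + 1.2·0.021) / (0.00649 + 1.2) = 0.04396/1.206 = 0.03643 mg/L.

0.0364 mg/L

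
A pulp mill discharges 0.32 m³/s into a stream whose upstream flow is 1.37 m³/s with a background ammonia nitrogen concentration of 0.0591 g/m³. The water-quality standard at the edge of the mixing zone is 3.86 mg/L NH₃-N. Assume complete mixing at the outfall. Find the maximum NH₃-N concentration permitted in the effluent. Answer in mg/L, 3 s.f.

20.1 mg/L

Mass balance: 3.86·1.69 = 0.32·Cₑ + 1.37·0.0591.
Cₑ = (6.523 − 0.08097) / 0.32 = 20.13 mg/L.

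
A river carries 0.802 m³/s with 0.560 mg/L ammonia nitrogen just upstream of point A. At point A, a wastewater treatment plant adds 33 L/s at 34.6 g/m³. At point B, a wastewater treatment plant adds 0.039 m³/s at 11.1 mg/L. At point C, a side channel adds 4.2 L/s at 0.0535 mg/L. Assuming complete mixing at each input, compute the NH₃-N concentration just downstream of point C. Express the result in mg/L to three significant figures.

33 L/s = 0.033 m³/s.
After input A: C = (0.802·0.56 + 0.033·34.6) / 0.835 = 1.905 mg/L.
After input B: C = (0.835·1.905 + 0.039·11.1) / 0.874 = 2.316 mg/L.
4.2 L/s = 0.0042 m³/s.
After input C: C = (0.874·2.316 + 0.0042·0.0535) / 0.8782 = 2.305 mg/L.

2.30 mg/L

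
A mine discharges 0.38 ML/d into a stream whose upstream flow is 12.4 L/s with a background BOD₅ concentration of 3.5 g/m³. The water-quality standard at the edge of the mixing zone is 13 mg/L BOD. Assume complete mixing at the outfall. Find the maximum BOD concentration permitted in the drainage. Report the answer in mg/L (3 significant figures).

0.38 ML/d = 0.004398 m³/s.
12.4 L/s = 0.0124 m³/s.
Mass balance: 13·0.0168 = 0.004398·Cₑ + 0.0124·3.5.
Cₑ = (0.2184 − 0.0434) / 0.004398 = 39.78 mg/L.

39.8 mg/L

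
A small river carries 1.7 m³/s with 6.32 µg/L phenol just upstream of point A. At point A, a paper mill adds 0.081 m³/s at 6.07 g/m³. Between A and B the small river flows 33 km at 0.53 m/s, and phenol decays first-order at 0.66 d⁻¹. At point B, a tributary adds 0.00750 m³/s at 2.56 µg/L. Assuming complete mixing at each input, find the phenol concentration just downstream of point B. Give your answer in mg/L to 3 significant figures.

0.175 mg/L

6.32 µg/L = 0.00632 mg/L.
After input A: C = (1.7·0.00632 + 0.081·6.07) / 1.781 = 0.2821 mg/L.
Over the 33 km reach to input B (t = 6.226e+04 s = 0.7206 d), decay gives C = 0.2821·exp(−0.66·0.7206) = 0.1753 mg/L.
2.56 µg/L = 0.00256 mg/L.
After input B: C = (1.781·0.1753 + 0.0075·0.00256) / 1.788 = 0.1746 mg/L.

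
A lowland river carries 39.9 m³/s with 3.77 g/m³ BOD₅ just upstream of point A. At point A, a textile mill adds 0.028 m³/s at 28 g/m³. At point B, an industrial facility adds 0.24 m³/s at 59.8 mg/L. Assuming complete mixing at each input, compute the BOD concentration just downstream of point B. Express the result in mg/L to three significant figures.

4.12 mg/L

After input A: C = (39.9·3.77 + 0.028·28) / 39.93 = 3.787 mg/L.
After input B: C = (39.93·3.787 + 0.24·59.8) / 40.17 = 4.122 mg/L.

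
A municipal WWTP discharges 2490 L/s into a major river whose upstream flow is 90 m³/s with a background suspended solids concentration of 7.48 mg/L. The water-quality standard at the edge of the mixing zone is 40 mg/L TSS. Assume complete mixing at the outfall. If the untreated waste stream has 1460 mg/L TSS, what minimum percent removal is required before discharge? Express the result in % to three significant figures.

2490 L/s = 2.49 m³/s.
Mass balance: 40·92.49 = 2.49·Cₑ + 90·7.48.
Cₑ = (3700 − 673.2) / 2.49 = 1215 mg/L.
Required removal = 1 − 1215/1460 = 16.75 %.

16.8 %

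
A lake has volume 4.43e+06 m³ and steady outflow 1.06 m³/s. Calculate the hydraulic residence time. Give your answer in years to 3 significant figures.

Q = 1.06 m³/s × 3.156e+07 s/yr = 3.345e+07 m³/yr.
Hydraulic residence time τ = V/Q = 4.43e+06/3.345e+07 = 0.1324 yr.

0.132 yr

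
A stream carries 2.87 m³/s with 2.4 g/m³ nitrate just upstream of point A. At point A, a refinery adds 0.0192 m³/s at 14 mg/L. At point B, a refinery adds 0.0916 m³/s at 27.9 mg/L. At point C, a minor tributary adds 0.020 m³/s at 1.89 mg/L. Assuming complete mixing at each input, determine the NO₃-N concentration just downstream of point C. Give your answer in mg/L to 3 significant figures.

After input A: C = (2.87·2.4 + 0.0192·14) / 2.889 = 2.477 mg/L.
After input B: C = (2.889·2.477 + 0.0916·27.9) / 2.981 = 3.258 mg/L.
After input C: C = (2.981·3.258 + 0.02·1.89) / 3.001 = 3.249 mg/L.

3.25 mg/L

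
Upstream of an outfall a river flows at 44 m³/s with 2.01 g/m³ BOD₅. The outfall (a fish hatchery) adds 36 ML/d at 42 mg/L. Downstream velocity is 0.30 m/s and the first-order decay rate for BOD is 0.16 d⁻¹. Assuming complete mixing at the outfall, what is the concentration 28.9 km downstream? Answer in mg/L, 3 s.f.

36 ML/d = 0.4167 m³/s.
After complete mixing, C₀ = (0.4167·42 + 44·2.01) / 44.42 = 2.385 mg/L.
Travel time t = 2.89e+04 m / 0.30 m/s = 9.633e+04 s = 1.115 d.
C = 2.385·exp(−0.16·1.115) = 2.385·0.8366 = 1.995 mg/L.

2.00 mg/L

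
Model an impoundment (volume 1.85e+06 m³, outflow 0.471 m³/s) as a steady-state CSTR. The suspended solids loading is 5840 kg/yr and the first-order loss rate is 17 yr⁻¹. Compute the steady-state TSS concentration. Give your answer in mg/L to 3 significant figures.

0.126 mg/L

Outflow Q = 0.471 m³/s × 3.156e+07 s/yr = 1.486e+07 m³/yr.
Steady-state CSTR mass balance: W = Q·C + k·V·C, so C = W/(Q + kV).
Q + kV = 1.486e+07 + 17·1.85e+06 = 4.631e+07 m³/yr.
C = 5840/4.631e+07 = 0.0001261 kg/m³ = 0.1261 mg/L.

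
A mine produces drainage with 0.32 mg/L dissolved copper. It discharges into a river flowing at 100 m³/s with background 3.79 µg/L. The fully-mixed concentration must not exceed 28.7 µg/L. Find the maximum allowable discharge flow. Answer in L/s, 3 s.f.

3.79 µg/L = 0.00379 mg/L.
28.7 µg/L = 0.0287 mg/L.
Mass balance at complete mixing: C_std·(Q_w + Q_r) = Q_w·C_e + Q_r·C_b.
Rearranging, Q_w = Q_r·(C_std − C_b)/(C_e − C_std) = 100·(0.0287 − 0.00379) / (0.32 − 0.0287) = 8.551 m³/s.
= 8551 L/s.

8550 L/s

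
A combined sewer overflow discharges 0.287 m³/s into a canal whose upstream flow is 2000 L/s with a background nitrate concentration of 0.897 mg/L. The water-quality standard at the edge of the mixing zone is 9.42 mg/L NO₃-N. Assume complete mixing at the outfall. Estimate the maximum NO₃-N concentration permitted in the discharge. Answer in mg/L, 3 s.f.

2000 L/s = 2 m³/s.
Mass balance: 9.42·2.287 = 0.287·Cₑ + 2·0.897.
Cₑ = (21.54 − 1.794) / 0.287 = 68.81 mg/L.

68.8 mg/L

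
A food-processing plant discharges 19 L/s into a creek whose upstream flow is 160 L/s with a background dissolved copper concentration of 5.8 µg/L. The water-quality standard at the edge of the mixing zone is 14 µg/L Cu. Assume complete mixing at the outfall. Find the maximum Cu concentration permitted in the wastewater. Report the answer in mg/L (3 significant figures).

19 L/s = 0.019 m³/s.
160 L/s = 0.16 m³/s.
5.8 µg/L = 0.0058 mg/L.
14 µg/L = 0.014 mg/L.
Mass balance: 0.014·0.179 = 0.019·Cₑ + 0.16·0.0058.
Cₑ = (0.002506 − 0.000928) / 0.019 = 0.08305 mg/L.

0.0831 mg/L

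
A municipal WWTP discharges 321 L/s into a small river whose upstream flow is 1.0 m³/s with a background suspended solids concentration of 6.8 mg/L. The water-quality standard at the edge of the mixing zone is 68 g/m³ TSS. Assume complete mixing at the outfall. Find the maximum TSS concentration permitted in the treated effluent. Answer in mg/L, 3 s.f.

259 mg/L

321 L/s = 0.321 m³/s.
Mass balance: 68·1.321 = 0.321·Cₑ + 1·6.8.
Cₑ = (89.83 − 6.8) / 0.321 = 258.7 mg/L.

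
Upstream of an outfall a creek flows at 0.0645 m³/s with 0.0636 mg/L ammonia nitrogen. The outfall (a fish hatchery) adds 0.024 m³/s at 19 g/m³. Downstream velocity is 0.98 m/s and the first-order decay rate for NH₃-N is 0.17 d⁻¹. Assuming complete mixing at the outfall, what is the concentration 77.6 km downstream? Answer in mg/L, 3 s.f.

After complete mixing, C₀ = (0.024·19 + 0.0645·0.0636) / 0.0885 = 5.199 mg/L.
Travel time t = 7.76e+04 m / 0.98 m/s = 7.918e+04 s = 0.9165 d.
C = 5.199·exp(−0.17·0.9165) = 5.199·0.8557 = 4.449 mg/L.

4.45 mg/L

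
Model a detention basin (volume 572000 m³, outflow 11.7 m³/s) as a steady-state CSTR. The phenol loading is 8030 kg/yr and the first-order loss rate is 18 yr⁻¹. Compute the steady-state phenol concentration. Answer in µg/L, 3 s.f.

21.2 µg/L

Outflow Q = 11.7 m³/s × 3.156e+07 s/yr = 3.692e+08 m³/yr.
Steady-state CSTR mass balance: W = Q·C + k·V·C, so C = W/(Q + kV).
Q + kV = 3.692e+08 + 18·572000 = 3.795e+08 m³/yr.
C = 8030/3.795e+08 = 2.116e-05 kg/m³ = 0.02116 mg/L = 21.16 µg/L.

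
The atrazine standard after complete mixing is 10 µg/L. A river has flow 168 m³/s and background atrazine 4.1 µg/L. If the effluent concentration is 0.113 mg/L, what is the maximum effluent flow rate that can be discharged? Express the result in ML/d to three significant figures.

4.1 µg/L = 0.0041 mg/L.
10 µg/L = 0.01 mg/L.
Mass balance at complete mixing: C_std·(Q_w + Q_r) = Q_w·C_e + Q_r·C_b.
Rearranging, Q_w = Q_r·(C_std − C_b)/(C_e − C_std) = 168·(0.01 − 0.0041) / (0.113 − 0.01) = 9.623 m³/s.
= 831.5 ML/d.

831 ML/d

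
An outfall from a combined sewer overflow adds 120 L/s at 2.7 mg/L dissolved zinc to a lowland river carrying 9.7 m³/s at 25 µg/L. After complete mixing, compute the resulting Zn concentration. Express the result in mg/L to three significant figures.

0.0577 mg/L

120 L/s = 0.12 m³/s.
25 µg/L = 0.025 mg/L.
By mass balance at complete mixing, C = (0.12·2.7 + 9.7·0.025) / (0.12 + 9.7) = 0.5665/9.82 = 0.05769 mg/L.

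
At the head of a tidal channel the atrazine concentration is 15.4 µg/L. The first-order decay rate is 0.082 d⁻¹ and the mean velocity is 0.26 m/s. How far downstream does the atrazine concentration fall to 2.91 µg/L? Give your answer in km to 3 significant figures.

From C = C₀·e^(−kt), t = ln(C₀/C)/k = ln(15.4/2.91)/0.082 = 1.666/0.082 = 20.32 d.
Distance = v·t = 0.26 m/s × 1.756e+06 s = 4.565e+05 m = 456.5 km.

456 km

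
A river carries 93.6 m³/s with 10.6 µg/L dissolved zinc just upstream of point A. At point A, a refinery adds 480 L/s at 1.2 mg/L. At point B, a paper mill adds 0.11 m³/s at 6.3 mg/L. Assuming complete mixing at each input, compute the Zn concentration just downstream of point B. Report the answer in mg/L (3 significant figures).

0.0240 mg/L

10.6 µg/L = 0.0106 mg/L.
480 L/s = 0.48 m³/s.
After input A: C = (93.6·0.0106 + 0.48·1.2) / 94.08 = 0.01667 mg/L.
After input B: C = (94.08·0.01667 + 0.11·6.3) / 94.19 = 0.02401 mg/L.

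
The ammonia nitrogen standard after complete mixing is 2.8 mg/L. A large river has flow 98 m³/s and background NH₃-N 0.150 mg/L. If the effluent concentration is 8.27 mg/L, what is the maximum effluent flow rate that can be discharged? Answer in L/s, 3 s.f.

Mass balance at complete mixing: C_std·(Q_w + Q_r) = Q_w·C_e + Q_r·C_b.
Rearranging, Q_w = Q_r·(C_std − C_b)/(C_e − C_std) = 98·(2.8 − 0.15) / (8.27 − 2.8) = 47.48 m³/s.
= 4.748e+04 L/s.

47500 L/s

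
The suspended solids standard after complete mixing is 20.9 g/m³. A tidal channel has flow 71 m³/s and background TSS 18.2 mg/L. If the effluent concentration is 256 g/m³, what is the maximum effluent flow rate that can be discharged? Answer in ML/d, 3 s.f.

Mass balance at complete mixing: C_std·(Q_w + Q_r) = Q_w·C_e + Q_r·C_b.
Rearranging, Q_w = Q_r·(C_std − C_b)/(C_e − C_std) = 71·(20.9 − 18.2) / (256 − 20.9) = 0.8154 m³/s.
= 70.45 ML/d.

70.5 ML/d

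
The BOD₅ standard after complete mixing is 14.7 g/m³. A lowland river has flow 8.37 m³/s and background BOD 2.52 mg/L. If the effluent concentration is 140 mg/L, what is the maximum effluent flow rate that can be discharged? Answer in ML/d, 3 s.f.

Mass balance at complete mixing: C_std·(Q_w + Q_r) = Q_w·C_e + Q_r·C_b.
Rearranging, Q_w = Q_r·(C_std − C_b)/(C_e − C_std) = 8.37·(14.7 − 2.52) / (140 − 14.7) = 0.8136 m³/s.
= 70.3 ML/d.

70.3 ML/d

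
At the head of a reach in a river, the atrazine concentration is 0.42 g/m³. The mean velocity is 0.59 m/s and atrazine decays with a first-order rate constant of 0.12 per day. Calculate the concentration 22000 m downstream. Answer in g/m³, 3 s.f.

0.399 g/m³

Travel time t = 22000 m / 0.59 m/s = 2.2e+04/0.59 = 3.729e+04 s = 0.4316 d.
First-order decay: C = 0.42·exp(−0.12·0.4316) = 0.42·0.9495 = 0.3988 g/m³.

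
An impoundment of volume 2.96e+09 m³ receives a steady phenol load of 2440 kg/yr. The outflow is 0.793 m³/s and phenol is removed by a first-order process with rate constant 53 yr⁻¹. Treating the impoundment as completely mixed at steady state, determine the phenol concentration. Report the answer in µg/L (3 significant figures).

0.0156 µg/L

Outflow Q = 0.793 m³/s × 3.156e+07 s/yr = 2.503e+07 m³/yr.
Steady-state CSTR mass balance: W = Q·C + k·V·C, so C = W/(Q + kV).
Q + kV = 2.503e+07 + 53·2.96e+09 = 1.569e+11 m³/yr.
C = 2440/1.569e+11 = 1.555e-08 kg/m³ = 1.555e-05 mg/L = 0.01555 µg/L.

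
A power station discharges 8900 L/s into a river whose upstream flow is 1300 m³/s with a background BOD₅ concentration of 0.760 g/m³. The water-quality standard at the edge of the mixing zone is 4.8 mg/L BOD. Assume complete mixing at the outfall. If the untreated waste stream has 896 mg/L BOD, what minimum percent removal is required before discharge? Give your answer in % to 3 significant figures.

33.6 %

8900 L/s = 8.9 m³/s.
Mass balance: 4.8·1309 = 8.9·Cₑ + 1300·0.76.
Cₑ = (6283 − 988) / 8.9 = 594.9 mg/L.
Required removal = 1 − 594.9/896 = 33.6 %.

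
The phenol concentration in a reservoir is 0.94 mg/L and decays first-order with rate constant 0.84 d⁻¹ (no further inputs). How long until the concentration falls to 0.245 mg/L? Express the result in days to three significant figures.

1.60 d

t = ln(C₀/C)/k = ln(0.94/0.245)/0.84 = 1.345/0.84 = 1.601 d.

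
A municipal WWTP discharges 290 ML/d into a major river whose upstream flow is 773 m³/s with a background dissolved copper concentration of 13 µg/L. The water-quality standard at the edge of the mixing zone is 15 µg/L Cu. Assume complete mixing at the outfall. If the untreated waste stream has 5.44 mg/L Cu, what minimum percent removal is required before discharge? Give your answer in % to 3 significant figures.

91.3 %

290 ML/d = 3.356 m³/s.
13 µg/L = 0.013 mg/L.
15 µg/L = 0.015 mg/L.
Mass balance: 0.015·776.4 = 3.356·Cₑ + 773·0.013.
Cₑ = (11.65 − 10.05) / 3.356 = 0.4756 mg/L.
Required removal = 1 − 0.4756/5.44 = 91.26 %.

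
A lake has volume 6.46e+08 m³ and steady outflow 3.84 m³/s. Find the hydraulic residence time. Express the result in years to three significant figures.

Q = 3.84 m³/s × 3.156e+07 s/yr = 1.212e+08 m³/yr.
Hydraulic residence time τ = V/Q = 6.46e+08/1.212e+08 = 5.331 yr.

5.33 yr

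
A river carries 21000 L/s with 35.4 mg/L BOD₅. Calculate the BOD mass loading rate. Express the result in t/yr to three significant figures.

21000 L/s = 21 m³/s.
Mass flux = Q·C = 21 m³/s × 35.4 g/m³ = 743.4 g/s.
= 743.4 g/s × 31.56 = 2.346e+04 t/yr.

23500 t/yr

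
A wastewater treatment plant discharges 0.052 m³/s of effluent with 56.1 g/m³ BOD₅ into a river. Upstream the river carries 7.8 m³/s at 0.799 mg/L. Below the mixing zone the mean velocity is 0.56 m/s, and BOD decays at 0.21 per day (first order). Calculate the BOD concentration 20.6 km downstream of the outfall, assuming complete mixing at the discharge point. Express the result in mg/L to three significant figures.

After complete mixing, C₀ = (0.052·56.1 + 7.8·0.799) / 7.852 = 1.165 mg/L.
Travel time t = 2.06e+04 m / 0.56 m/s = 3.679e+04 s = 0.4258 d.
C = 1.165·exp(−0.21·0.4258) = 1.165·0.9145 = 1.066 mg/L.

1.07 mg/L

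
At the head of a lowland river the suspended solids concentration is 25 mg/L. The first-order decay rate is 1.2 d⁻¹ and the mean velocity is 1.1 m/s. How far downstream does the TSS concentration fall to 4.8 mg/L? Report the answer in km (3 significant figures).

From C = C₀·e^(−kt), t = ln(C₀/C)/k = ln(25/4.8)/1.2 = 1.65/1.2 = 1.375 d.
Distance = v·t = 1.1 m/s × 1.188e+05 s = 1.307e+05 m = 130.7 km.

131 km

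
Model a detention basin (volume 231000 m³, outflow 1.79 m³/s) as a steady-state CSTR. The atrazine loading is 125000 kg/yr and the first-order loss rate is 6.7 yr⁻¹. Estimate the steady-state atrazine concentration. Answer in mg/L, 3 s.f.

2.15 mg/L

Outflow Q = 1.79 m³/s × 3.156e+07 s/yr = 5.649e+07 m³/yr.
Steady-state CSTR mass balance: W = Q·C + k·V·C, so C = W/(Q + kV).
Q + kV = 5.649e+07 + 6.7·231000 = 5.804e+07 m³/yr.
C = 125000/5.804e+07 = 0.002154 kg/m³ = 2.154 mg/L.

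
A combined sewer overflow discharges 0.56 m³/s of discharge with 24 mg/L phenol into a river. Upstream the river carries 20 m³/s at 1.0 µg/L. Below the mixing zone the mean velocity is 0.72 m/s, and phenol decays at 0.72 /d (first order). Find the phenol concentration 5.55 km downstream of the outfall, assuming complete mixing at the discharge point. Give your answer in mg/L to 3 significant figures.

0.614 mg/L

1.0 µg/L = 0.001 mg/L.
After complete mixing, C₀ = (0.56·24 + 20·0.001) / 20.56 = 0.6547 mg/L.
Travel time t = 5550 m / 0.72 m/s = 7708 s = 0.08922 d.
C = 0.6547·exp(−0.72·0.08922) = 0.6547·0.9378 = 0.6139 mg/L.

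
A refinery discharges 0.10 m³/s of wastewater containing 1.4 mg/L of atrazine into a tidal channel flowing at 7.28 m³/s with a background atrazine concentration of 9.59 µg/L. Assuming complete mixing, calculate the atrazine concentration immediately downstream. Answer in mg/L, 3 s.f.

9.59 µg/L = 0.00959 mg/L.
Conservation of mass across the mixing zone: C = (0.1·1.4 + 7.28·0.00959) / (0.1 + 7.28) = 0.2098/7.38 = 0.02843 mg/L.

0.0284 mg/L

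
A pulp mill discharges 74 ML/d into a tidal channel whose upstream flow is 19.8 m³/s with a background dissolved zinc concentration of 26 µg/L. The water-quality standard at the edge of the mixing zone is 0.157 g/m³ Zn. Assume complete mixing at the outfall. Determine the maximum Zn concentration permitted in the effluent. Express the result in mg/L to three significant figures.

3.19 mg/L

74 ML/d = 0.8565 m³/s.
26 µg/L = 0.026 mg/L.
Mass balance: 0.157·20.66 = 0.8565·Cₑ + 19.8·0.026.
Cₑ = (3.243 − 0.5148) / 0.8565 = 3.185 mg/L.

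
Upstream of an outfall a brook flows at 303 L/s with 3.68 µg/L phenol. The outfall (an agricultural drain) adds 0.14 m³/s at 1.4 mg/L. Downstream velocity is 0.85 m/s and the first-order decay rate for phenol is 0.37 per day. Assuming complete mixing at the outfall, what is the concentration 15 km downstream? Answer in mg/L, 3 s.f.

0.413 mg/L

303 L/s = 0.303 m³/s.
3.68 µg/L = 0.00368 mg/L.
After complete mixing, C₀ = (0.14·1.4 + 0.303·0.00368) / 0.443 = 0.445 mg/L.
Travel time t = 1.5e+04 m / 0.85 m/s = 1.765e+04 s = 0.2042 d.
C = 0.445·exp(−0.37·0.2042) = 0.445·0.9272 = 0.4126 mg/L.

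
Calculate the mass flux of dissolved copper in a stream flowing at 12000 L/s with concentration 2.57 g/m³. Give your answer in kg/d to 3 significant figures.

12000 L/s = 12 m³/s.
Mass flux = Q·C = 12 m³/s × 2.57 g/m³ = 30.84 g/s.
= 30.84 g/s × 86.4 = 2665 kg/d.

2660 kg/d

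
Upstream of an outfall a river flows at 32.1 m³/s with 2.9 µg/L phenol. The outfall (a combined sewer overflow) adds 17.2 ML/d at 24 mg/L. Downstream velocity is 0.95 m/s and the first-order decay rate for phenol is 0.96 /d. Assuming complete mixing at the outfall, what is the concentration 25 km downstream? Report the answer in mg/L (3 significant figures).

0.113 mg/L

17.2 ML/d = 0.1991 m³/s.
2.9 µg/L = 0.0029 mg/L.
After complete mixing, C₀ = (0.1991·24 + 32.1·0.0029) / 32.3 = 0.1508 mg/L.
Travel time t = 2.5e+04 m / 0.95 m/s = 2.632e+04 s = 0.3046 d.
C = 0.1508·exp(−0.96·0.3046) = 0.1508·0.7465 = 0.1126 mg/L.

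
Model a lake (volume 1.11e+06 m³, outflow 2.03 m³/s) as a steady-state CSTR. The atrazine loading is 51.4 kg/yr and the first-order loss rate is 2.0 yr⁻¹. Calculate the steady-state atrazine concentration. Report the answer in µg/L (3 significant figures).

Outflow Q = 2.03 m³/s × 3.156e+07 s/yr = 6.406e+07 m³/yr.
Steady-state CSTR mass balance: W = Q·C + k·V·C, so C = W/(Q + kV).
Q + kV = 6.406e+07 + 2.0·1.11e+06 = 6.628e+07 m³/yr.
C = 51.4/6.628e+07 = 7.755e-07 kg/m³ = 0.0007755 mg/L = 0.7755 µg/L.

0.775 µg/L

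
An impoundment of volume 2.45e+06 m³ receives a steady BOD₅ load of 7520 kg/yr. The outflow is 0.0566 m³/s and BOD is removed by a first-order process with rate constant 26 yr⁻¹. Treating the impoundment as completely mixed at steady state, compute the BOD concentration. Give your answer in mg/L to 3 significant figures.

Outflow Q = 0.0566 m³/s × 3.156e+07 s/yr = 1.786e+06 m³/yr.
Steady-state CSTR mass balance: W = Q·C + k·V·C, so C = W/(Q + kV).
Q + kV = 1.786e+06 + 26·2.45e+06 = 6.549e+07 m³/yr.
C = 7520/6.549e+07 = 0.0001148 kg/m³ = 0.1148 mg/L.

0.115 mg/L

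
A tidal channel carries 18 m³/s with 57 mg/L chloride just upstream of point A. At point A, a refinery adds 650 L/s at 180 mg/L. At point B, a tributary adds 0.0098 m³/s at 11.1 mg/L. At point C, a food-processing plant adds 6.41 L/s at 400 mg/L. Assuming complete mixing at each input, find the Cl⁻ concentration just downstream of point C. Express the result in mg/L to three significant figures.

650 L/s = 0.65 m³/s.
After input A: C = (18·57 + 0.65·180) / 18.65 = 61.29 mg/L.
After input B: C = (18.65·61.29 + 0.0098·11.1) / 18.66 = 61.26 mg/L.
6.41 L/s = 0.00641 m³/s.
After input C: C = (18.66·61.26 + 0.00641·400) / 18.67 = 61.38 mg/L.

61.4 mg/L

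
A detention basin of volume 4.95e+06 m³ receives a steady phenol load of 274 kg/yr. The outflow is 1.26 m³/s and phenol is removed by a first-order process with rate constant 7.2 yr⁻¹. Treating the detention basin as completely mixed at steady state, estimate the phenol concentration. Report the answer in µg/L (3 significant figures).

3.63 µg/L

Outflow Q = 1.26 m³/s × 3.156e+07 s/yr = 3.976e+07 m³/yr.
Steady-state CSTR mass balance: W = Q·C + k·V·C, so C = W/(Q + kV).
Q + kV = 3.976e+07 + 7.2·4.95e+06 = 7.54e+07 m³/yr.
C = 274/7.54e+07 = 3.634e-06 kg/m³ = 0.003634 mg/L = 3.634 µg/L.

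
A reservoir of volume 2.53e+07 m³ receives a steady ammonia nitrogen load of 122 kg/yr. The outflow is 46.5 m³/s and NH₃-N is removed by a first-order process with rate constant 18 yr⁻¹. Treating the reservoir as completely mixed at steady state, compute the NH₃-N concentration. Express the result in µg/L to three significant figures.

Outflow Q = 46.5 m³/s × 3.156e+07 s/yr = 1.467e+09 m³/yr.
Steady-state CSTR mass balance: W = Q·C + k·V·C, so C = W/(Q + kV).
Q + kV = 1.467e+09 + 18·2.53e+07 = 1.923e+09 m³/yr.
C = 122/1.923e+09 = 6.345e-08 kg/m³ = 6.345e-05 mg/L = 0.06345 µg/L.

0.0634 µg/L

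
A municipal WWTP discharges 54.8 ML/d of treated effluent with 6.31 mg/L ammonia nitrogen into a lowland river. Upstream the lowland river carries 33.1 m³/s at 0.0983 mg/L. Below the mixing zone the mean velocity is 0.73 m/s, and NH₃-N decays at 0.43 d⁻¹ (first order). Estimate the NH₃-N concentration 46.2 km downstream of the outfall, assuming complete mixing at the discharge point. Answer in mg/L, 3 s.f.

0.157 mg/L

54.8 ML/d = 0.6343 m³/s.
After complete mixing, C₀ = (0.6343·6.31 + 33.1·0.0983) / 33.73 = 0.2151 mg/L.
Travel time t = 4.62e+04 m / 0.73 m/s = 6.329e+04 s = 0.7325 d.
C = 0.2151·exp(−0.43·0.7325) = 0.2151·0.7298 = 0.157 mg/L.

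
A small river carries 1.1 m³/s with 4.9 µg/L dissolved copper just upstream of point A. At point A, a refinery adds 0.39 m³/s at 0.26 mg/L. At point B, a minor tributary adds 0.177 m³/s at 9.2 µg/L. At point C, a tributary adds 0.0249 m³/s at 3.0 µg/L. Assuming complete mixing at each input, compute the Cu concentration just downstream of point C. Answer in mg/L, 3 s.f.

4.9 µg/L = 0.0049 mg/L.
After input A: C = (1.1·0.0049 + 0.39·0.26) / 1.49 = 0.07167 mg/L.
9.2 µg/L = 0.0092 mg/L.
After input B: C = (1.49·0.07167 + 0.177·0.0092) / 1.667 = 0.06504 mg/L.
3.0 µg/L = 0.003 mg/L.
After input C: C = (1.667·0.06504 + 0.0249·0.003) / 1.692 = 0.06413 mg/L.

0.0641 mg/L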